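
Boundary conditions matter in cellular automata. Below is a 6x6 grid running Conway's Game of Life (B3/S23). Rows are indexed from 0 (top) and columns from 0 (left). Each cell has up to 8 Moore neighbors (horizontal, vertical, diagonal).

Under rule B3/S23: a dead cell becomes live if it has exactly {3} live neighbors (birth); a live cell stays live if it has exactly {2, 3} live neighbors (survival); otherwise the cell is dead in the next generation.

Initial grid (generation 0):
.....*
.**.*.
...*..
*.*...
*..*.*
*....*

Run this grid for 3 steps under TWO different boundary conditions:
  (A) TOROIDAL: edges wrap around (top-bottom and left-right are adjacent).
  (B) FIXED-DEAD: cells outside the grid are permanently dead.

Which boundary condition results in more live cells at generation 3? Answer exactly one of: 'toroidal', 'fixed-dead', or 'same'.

Under TOROIDAL boundary, generation 3:
*.....
**.***
..*...
..**..
..*.*.
..*...
Population = 12

Under FIXED-DEAD boundary, generation 3:
..***.
..***.
.*..*.
*...**
.**.**
......
Population = 15

Comparison: toroidal=12, fixed-dead=15 -> fixed-dead

Answer: fixed-dead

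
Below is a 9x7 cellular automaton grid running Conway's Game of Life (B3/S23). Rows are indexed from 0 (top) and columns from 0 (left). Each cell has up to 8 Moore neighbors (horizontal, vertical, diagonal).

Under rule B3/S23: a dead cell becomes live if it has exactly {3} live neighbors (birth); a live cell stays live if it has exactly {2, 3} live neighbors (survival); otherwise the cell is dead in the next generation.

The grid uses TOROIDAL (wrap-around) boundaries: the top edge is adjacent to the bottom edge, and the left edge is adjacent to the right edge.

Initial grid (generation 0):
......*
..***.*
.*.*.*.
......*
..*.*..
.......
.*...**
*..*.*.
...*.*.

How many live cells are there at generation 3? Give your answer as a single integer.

Simulating step by step:
Generation 0 (given above): 19 live cells
Generation 1: 24 live cells
..*...*
*.***.*
*..*.**
..****.
.......
.....*.
*...***
*.*..*.
.....*.
Generation 2: 22 live cells
***.*.*
..*.*..
*......
..**.*.
...*.*.
....**.
**..*..
**.....
.*...*.
Generation 3: 28 live cells
*.*.*.*
..*..**
.**.*..
..**..*
..**.**
...*.**
**..***
..*...*
.....*.
Population at generation 3: 28

Answer: 28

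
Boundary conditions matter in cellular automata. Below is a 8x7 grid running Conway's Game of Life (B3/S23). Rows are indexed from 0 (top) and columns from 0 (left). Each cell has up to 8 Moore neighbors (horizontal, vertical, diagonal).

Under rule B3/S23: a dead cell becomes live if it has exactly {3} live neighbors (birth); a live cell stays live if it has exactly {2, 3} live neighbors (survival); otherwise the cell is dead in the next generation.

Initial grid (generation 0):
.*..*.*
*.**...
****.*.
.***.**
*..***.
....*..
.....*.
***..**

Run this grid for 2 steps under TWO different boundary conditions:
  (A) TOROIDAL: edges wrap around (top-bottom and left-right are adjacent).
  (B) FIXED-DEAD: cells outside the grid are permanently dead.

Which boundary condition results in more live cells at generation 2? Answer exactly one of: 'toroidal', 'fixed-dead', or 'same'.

Under TOROIDAL boundary, generation 2:
...***.
....**.
.......
.......
*......
..*.***
**..***
***.*..
Population = 19

Under FIXED-DEAD boundary, generation 2:
.**....
*.*.***
.....**
......*
.......
..*.*.*
..*.*.*
....*.*
Population = 18

Comparison: toroidal=19, fixed-dead=18 -> toroidal

Answer: toroidal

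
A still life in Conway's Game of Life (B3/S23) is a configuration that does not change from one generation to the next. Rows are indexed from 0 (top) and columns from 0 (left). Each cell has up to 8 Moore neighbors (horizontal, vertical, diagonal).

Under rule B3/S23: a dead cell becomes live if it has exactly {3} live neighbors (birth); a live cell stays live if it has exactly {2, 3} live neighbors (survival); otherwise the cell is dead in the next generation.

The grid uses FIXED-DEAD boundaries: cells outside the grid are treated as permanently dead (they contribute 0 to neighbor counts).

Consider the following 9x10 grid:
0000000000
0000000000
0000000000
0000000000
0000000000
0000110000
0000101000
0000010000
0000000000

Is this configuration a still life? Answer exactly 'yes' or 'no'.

Answer: yes

Derivation:
Compute generation 1 and compare to generation 0 (given above):
Generation 1:
0000000000
0000000000
0000000000
0000000000
0000000000
0000110000
0000101000
0000010000
0000000000
The grids are IDENTICAL -> still life.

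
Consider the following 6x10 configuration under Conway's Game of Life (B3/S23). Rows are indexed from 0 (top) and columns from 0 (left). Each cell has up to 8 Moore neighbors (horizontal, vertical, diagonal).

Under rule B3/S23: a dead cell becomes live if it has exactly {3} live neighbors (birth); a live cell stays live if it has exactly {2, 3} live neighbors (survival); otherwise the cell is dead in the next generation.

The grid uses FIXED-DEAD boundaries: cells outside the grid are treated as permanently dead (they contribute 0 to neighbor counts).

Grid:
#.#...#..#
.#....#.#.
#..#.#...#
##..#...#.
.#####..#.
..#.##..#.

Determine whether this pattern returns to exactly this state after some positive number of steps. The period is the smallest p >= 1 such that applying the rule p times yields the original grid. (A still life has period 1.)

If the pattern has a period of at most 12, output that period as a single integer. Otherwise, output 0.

Answer: 0

Derivation:
Simulating and comparing each generation to the original:
Gen 0 (original, given above): 25 live cells
Gen 1: 27 live cells, differs from original
Gen 2: 22 live cells, differs from original
Gen 3: 19 live cells, differs from original
Gen 4: 24 live cells, differs from original
Gen 5: 19 live cells, differs from original
Gen 6: 21 live cells, differs from original
Gen 7: 21 live cells, differs from original
Gen 8: 17 live cells, differs from original
Gen 9: 22 live cells, differs from original
Gen 10: 11 live cells, differs from original
Gen 11: 10 live cells, differs from original
Gen 12: 8 live cells, differs from original
No period found within 12 steps.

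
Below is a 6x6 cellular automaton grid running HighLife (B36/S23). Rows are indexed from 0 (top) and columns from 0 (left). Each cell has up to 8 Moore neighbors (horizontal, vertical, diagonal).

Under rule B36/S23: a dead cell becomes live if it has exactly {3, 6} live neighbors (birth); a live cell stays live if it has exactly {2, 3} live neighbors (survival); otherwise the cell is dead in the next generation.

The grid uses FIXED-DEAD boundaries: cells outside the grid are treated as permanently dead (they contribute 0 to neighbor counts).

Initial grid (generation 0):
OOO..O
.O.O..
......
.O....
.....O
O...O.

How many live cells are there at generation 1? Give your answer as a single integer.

Answer: 6

Derivation:
Simulating step by step:
Generation 0 (given above): 10 live cells
Generation 1: 6 live cells
OOO...
OO....
..O...
......
......
......
Population at generation 1: 6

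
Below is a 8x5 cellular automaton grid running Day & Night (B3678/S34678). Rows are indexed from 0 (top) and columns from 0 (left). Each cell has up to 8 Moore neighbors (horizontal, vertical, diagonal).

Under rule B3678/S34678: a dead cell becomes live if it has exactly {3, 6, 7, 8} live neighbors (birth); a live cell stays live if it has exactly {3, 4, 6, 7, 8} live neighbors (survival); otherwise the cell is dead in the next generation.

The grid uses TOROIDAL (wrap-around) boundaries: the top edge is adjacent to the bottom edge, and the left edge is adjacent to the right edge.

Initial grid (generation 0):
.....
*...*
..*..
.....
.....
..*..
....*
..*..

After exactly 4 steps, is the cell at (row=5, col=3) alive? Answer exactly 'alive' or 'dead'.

Simulating step by step:
Generation 0 (given above): 6 live cells
Generation 1: 1 live cells
.....
.....
.....
.....
.....
.....
...*.
.....
Generation 2: 0 live cells
.....
.....
.....
.....
.....
.....
.....
.....
Generation 3: 0 live cells
.....
.....
.....
.....
.....
.....
.....
.....
Generation 4: 0 live cells
.....
.....
.....
.....
.....
.....
.....
.....

Cell (5,3) at generation 4: 0 -> dead

Answer: dead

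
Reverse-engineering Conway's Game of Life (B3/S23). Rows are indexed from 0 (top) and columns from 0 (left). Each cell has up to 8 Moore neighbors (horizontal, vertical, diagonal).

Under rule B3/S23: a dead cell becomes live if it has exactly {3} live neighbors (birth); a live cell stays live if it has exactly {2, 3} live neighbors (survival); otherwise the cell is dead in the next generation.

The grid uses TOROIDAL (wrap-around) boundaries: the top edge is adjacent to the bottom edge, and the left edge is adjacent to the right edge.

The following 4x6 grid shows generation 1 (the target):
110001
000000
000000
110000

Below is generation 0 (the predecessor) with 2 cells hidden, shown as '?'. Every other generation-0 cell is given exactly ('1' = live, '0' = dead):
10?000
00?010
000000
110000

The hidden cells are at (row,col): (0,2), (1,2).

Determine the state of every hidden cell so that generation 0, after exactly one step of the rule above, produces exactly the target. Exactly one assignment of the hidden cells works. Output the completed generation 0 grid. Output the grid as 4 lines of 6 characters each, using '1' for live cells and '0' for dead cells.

Hidden generation-0 cells (in order): (0,2), (1,2).
A hidden cell only influences target cells in its own 3x3 neighborhood. Try each of the 2^2 = 4 assignments, step the completed generation 0 forward once under B3/S23, and compare with the target:
  (0,2)=0 (1,2)=0 -> step reproduces the target at every cell -> ACCEPT
  (0,2)=0 (1,2)=1 -> step gives (0,1)='0' but target has '1' -> reject
  (0,2)=1 (1,2)=0 -> step gives (0,1)='0' but target has '1' -> reject
  (0,2)=1 (1,2)=1 -> step gives (0,1)='0' but target has '1' -> reject
Unique solution: (0,2)=dead, (1,2)=dead.
Check: live-neighbor counts of every cell in the completed generation 0:
231113
110102
221112
221002
Applying B3/S23 to generation 0 with these counts gives:
110001
000000
000000
110000
which matches the target exactly.

Answer: 100000
000010
000000
110000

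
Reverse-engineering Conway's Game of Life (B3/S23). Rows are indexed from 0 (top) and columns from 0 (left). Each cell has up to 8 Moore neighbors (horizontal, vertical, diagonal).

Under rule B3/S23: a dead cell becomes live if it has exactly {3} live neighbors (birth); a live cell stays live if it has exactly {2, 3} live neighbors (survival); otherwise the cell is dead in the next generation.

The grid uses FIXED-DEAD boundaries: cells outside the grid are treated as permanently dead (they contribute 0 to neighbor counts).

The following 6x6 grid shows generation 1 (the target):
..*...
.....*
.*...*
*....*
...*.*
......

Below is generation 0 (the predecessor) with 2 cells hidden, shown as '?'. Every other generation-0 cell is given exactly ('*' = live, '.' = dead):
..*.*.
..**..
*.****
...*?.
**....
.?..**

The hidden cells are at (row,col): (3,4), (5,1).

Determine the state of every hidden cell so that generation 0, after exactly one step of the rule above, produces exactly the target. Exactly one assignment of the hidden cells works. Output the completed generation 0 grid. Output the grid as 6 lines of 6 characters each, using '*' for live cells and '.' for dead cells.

Hidden generation-0 cells (in order): (3,4), (5,1).
A hidden cell only influences target cells in its own 3x3 neighborhood. Try each of the 2^2 = 4 assignments, step the completed generation 0 forward once under B3/S23, and compare with the target:
  (3,4)=. (5,1)=. -> step gives (2,5)='.' but target has '*' -> reject
  (3,4)=. (5,1)=* -> step gives (2,5)='.' but target has '*' -> reject
  (3,4)=* (5,1)=. -> step reproduces the target at every cell -> ACCEPT
  (3,4)=* (5,1)=* -> step gives (4,0)='*' but target has '.' -> reject
Unique solution: (3,4)=live, (5,1)=dead.
Check: live-neighbor counts of every cell in the completed generation 0:
022411
144653
034652
344443
112343
221111
Applying B3/S23 to generation 0 with these counts gives:
..*...
.....*
.*...*
*....*
...*.*
......
which matches the target exactly.

Answer: ..*.*.
..**..
*.****
...**.
**....
....**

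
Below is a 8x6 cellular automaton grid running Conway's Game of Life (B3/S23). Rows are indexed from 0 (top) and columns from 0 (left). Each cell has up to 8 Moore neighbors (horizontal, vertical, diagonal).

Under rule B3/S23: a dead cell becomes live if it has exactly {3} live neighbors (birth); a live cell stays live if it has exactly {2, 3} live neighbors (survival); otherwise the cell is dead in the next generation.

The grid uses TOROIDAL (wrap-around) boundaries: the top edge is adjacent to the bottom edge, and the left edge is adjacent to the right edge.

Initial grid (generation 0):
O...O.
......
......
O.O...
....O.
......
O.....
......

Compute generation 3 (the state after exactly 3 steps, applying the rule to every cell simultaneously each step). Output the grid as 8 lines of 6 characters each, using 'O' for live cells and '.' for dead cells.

Answer: ......
......
......
......
......
......
......
......

Derivation:
Simulating step by step:
Generation 0 (given above): 6 live cells
Generation 1: 1 live cells
......
......
......
......
......
......
......
.....O
Generation 2: 0 live cells
......
......
......
......
......
......
......
......
Generation 3: 0 live cells
(generation 3 grid is the final answer)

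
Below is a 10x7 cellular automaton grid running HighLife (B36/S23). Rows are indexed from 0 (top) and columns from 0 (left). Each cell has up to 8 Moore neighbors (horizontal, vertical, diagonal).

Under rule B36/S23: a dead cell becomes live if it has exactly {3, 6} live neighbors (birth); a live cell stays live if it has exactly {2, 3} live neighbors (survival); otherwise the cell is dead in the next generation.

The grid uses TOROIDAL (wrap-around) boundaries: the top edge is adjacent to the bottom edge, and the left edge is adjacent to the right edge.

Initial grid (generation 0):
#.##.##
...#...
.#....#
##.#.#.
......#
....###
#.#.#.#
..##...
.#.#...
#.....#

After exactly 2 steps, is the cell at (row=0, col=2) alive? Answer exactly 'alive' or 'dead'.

Answer: dead

Derivation:
Simulating step by step:
Generation 0 (given above): 26 live cells
Generation 1: 31 live cells
######.
.#.###.
.#..#.#
.##..#.
.......
...##..
###.#.#
#...#..
##.#...
...###.
Generation 2: 34 live cells
##.....
..#....
.#....#
###..#.
..###..
######.
###.#.#
.#..##.
####.##
..#..#.

Cell (0,2) at generation 2: 0 -> dead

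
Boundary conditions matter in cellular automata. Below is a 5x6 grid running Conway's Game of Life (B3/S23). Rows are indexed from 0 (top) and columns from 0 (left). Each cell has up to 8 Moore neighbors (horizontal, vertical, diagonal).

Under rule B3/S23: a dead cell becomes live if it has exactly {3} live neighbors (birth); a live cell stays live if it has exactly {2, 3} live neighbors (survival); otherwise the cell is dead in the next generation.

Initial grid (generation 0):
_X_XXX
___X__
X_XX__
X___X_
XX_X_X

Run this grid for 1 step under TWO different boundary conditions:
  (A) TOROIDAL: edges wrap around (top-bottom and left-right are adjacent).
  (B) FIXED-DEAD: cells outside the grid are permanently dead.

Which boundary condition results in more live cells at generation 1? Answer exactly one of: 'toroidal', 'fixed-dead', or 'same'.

Answer: toroidal

Derivation:
Under TOROIDAL boundary, generation 1:
_X_X_X
XX___X
_XXXXX
____X_
_X_X__
Population = 14

Under FIXED-DEAD boundary, generation 1:
__XXX_
_X____
_XXXX_
X___X_
XX__X_
Population = 13

Comparison: toroidal=14, fixed-dead=13 -> toroidal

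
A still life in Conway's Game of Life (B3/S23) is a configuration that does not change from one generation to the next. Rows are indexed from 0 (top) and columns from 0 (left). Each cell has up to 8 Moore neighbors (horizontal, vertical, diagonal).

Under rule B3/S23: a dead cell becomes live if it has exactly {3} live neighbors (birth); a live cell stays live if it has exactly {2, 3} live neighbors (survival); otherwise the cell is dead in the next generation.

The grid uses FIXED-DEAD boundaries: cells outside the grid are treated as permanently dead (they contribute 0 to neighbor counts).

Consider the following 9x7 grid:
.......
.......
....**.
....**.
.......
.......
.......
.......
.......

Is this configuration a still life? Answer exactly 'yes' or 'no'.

Answer: yes

Derivation:
Compute generation 1 and compare to generation 0 (given above):
Generation 1:
.......
.......
....**.
....**.
.......
.......
.......
.......
.......
The grids are IDENTICAL -> still life.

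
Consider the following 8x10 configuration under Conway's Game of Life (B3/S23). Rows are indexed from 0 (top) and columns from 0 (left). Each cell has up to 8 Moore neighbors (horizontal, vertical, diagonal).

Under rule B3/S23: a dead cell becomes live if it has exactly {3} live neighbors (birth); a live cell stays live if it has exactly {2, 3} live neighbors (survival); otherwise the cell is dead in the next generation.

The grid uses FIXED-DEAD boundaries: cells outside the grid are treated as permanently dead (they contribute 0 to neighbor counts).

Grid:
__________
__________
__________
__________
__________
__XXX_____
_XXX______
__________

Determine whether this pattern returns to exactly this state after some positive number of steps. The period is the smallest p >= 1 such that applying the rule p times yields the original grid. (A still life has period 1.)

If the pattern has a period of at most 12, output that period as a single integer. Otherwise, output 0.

Simulating and comparing each generation to the original:
Gen 0 (original, given above): 6 live cells
Gen 1: 6 live cells, differs from original
Gen 2: 6 live cells, MATCHES original -> period = 2

Answer: 2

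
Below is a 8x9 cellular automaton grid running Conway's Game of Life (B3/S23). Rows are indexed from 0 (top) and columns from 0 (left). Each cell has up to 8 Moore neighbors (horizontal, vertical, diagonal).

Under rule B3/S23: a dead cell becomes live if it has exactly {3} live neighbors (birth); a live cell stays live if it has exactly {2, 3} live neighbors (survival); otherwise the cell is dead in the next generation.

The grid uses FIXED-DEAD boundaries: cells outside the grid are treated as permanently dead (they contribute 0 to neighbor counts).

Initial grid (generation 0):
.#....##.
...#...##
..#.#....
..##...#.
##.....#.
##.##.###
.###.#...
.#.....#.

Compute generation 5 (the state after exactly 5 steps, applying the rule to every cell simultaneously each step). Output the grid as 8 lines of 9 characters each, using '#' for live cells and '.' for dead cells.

Answer: ..#..#...
..#...#..
.#....##.
###...##.
###...#..
.##....#.
..#......
.........

Derivation:
Simulating step by step:
Generation 0 (given above): 27 live cells
Generation 1: 26 live cells
......###
..##..###
..#.#..##
..##.....
#...#....
...######
...#.#..#
.#.......
Generation 2: 23 live cells
......#.#
..##.#...
.#..#.#.#
.##.#....
..#...##.
...#..###
..##.#..#
.........
Generation 3: 24 live cells
.........
..#####..
.#..#....
.##...#..
.##..##.#
...###..#
..###.#.#
.........
Generation 4: 21 live cells
...###...
..####...
.#..#.#..
#..#..##.
.#....#..
.#......#
..#....#.
...#.....
Generation 5: 20 live cells
(generation 5 grid is the final answer)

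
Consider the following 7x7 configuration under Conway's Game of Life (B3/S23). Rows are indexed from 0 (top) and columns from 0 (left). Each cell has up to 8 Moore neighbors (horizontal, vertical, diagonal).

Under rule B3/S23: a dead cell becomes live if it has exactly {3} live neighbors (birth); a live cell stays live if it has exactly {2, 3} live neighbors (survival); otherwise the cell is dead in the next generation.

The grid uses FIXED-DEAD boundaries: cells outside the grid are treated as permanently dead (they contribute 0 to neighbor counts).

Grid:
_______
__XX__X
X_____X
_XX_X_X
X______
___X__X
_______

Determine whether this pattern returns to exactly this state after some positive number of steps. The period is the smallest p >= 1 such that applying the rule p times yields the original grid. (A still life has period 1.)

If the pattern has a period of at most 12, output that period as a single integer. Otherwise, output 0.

Simulating and comparing each generation to the original:
Gen 0 (original, given above): 12 live cells
Gen 1: 8 live cells, differs from original
Gen 2: 10 live cells, differs from original
Gen 3: 11 live cells, differs from original
Gen 4: 8 live cells, differs from original
Gen 5: 8 live cells, differs from original
Gen 6: 9 live cells, differs from original
Gen 7: 10 live cells, differs from original
Gen 8: 12 live cells, differs from original
Gen 9: 14 live cells, differs from original
Gen 10: 14 live cells, differs from original
Gen 11: 21 live cells, differs from original
Gen 12: 17 live cells, differs from original
No period found within 12 steps.

Answer: 0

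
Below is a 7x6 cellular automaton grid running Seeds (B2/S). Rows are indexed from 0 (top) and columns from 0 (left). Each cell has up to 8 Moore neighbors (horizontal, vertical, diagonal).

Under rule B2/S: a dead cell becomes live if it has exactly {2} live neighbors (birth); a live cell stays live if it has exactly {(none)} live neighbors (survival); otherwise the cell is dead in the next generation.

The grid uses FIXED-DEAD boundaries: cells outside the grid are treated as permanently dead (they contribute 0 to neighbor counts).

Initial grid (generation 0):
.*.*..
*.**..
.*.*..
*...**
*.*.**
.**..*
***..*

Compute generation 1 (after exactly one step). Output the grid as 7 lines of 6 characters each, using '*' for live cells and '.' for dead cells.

Answer: *...*.
......
.....*
......
......
......
...**.

Derivation:
Simulating step by step:
Generation 0 (given above): 21 live cells
Generation 1: 5 live cells
(generation 1 grid is the final answer)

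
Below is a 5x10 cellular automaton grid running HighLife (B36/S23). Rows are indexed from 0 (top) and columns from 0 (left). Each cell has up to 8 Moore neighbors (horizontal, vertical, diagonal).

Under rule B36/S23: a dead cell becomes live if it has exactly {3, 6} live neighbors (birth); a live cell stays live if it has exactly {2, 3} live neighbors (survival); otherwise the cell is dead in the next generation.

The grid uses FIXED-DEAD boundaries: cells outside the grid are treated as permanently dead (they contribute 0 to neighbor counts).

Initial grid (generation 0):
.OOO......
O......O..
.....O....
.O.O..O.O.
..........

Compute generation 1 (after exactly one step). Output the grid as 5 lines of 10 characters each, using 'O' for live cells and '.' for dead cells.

Answer: .OO.......
.OO.......
......OO..
..........
..........

Derivation:
Simulating step by step:
Generation 0 (given above): 10 live cells
Generation 1: 6 live cells
(generation 1 grid is the final answer)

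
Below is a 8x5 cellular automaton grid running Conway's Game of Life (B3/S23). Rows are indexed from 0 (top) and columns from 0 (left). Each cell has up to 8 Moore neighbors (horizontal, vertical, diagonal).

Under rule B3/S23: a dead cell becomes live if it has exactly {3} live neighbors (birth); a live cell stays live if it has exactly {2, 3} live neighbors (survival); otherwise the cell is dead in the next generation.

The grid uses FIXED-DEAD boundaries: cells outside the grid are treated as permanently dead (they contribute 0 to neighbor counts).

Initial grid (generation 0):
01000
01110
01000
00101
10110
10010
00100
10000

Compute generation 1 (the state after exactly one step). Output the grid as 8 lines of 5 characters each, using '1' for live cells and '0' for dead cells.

Simulating step by step:
Generation 0 (given above): 14 live cells
Generation 1: 9 live cells
(generation 1 grid is the final answer)

Answer: 01000
11000
01000
00100
00101
00010
01000
00000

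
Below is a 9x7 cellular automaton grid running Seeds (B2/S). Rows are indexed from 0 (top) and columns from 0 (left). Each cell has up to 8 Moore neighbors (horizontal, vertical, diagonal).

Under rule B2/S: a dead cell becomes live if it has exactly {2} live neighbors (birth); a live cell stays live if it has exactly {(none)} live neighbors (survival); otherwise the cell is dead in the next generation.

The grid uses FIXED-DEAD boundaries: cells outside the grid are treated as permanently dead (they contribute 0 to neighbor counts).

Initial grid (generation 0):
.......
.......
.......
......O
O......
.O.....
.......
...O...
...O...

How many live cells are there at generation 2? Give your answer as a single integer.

Answer: 5

Derivation:
Simulating step by step:
Generation 0 (given above): 5 live cells
Generation 1: 7 live cells
.......
.......
.......
.......
.O.....
O......
..O....
..O.O..
..O.O..
Generation 2: 5 live cells
.......
.......
.......
.......
O......
..O....
.......
.....O.
.O...O.
Population at generation 2: 5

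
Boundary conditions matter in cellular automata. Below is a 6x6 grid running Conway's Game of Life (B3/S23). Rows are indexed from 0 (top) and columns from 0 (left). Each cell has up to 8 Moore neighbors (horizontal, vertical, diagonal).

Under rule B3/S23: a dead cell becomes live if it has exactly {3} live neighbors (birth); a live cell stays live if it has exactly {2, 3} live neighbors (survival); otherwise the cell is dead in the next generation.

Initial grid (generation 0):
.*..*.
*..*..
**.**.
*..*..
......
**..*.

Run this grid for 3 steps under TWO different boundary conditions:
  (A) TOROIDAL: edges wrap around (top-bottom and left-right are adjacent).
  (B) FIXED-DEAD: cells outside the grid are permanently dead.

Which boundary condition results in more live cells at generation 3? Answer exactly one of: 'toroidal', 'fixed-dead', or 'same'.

Under TOROIDAL boundary, generation 3:
...**.
......
......
......
......
..**..
Population = 4

Under FIXED-DEAD boundary, generation 3:
.***..
.***..
.**.*.
......
......
......
Population = 9

Comparison: toroidal=4, fixed-dead=9 -> fixed-dead

Answer: fixed-dead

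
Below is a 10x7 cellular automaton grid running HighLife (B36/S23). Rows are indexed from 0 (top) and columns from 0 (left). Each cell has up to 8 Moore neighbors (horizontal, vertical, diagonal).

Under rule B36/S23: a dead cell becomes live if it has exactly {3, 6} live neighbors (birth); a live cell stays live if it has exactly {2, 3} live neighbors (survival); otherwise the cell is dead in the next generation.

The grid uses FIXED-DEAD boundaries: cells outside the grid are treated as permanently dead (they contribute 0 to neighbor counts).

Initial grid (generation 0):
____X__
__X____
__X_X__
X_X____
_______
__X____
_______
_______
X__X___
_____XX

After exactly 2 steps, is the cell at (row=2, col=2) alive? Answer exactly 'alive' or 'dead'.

Simulating step by step:
Generation 0 (given above): 11 live cells
Generation 1: 4 live cells
_______
_______
__X____
_X_X___
_X_____
_______
_______
_______
_______
_______
Generation 2: 3 live cells
_______
_______
__X____
_X_____
__X____
_______
_______
_______
_______
_______

Cell (2,2) at generation 2: 1 -> alive

Answer: alive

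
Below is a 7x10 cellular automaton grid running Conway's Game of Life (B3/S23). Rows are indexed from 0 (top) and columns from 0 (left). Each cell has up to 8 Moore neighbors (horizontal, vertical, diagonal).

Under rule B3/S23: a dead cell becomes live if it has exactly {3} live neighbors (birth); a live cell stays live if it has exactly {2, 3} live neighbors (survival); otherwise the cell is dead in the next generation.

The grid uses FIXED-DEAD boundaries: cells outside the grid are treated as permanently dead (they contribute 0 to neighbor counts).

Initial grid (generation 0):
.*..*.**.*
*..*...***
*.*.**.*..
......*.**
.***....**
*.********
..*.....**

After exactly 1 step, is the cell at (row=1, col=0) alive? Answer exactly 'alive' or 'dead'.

Answer: alive

Derivation:
Simulating step by step:
Generation 0 (given above): 35 live cells
Generation 1: 25 live cells
......**.*
*.**.....*
.*.***....
....***..*
.*........
....***...
.**.***..*

Cell (1,0) at generation 1: 1 -> alive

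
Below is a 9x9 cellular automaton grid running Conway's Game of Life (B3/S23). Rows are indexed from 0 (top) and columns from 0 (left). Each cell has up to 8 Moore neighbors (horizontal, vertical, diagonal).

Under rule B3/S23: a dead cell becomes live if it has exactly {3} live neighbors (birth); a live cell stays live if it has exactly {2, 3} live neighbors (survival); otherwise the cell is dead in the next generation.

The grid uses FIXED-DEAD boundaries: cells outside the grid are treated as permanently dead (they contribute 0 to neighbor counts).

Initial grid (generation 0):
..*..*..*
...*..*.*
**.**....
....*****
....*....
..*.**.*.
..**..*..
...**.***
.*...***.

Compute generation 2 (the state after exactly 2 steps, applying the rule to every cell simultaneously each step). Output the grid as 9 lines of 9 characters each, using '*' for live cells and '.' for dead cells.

Simulating step by step:
Generation 0 (given above): 32 live cells
Generation 1: 23 live cells
.......*.
.*.*.*.*.
..**....*
......**.
........*
..*.***..
..*.....*
...**...*
....**..*
Generation 2: 25 live cells
(generation 2 grid is the final answer)

Answer: ......*..
...**.***
..***...*
.......**
.........
...*.*.*.
..*....*.
...***.**
...***...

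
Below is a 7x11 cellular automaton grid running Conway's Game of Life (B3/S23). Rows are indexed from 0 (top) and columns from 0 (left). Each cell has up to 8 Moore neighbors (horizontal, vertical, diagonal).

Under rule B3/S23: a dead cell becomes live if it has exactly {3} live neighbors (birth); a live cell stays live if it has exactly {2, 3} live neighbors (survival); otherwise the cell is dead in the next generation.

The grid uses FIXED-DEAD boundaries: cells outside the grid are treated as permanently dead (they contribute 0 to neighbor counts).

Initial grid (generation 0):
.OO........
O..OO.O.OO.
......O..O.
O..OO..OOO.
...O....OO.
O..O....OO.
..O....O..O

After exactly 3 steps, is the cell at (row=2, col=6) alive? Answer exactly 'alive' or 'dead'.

Answer: alive

Derivation:
Simulating step by step:
Generation 0 (given above): 26 live cells
Generation 1: 25 live cells
.OOO.......
.OOO.O.OOO.
......O...O
...OO..O..O
..OO......O
..OO...O..O
........OO.
Generation 2: 27 live cells
.O.OO...O..
.O.OO.OOOO.
.....OO...O
..OOO....OO
.........OO
..OO....O.O
........OO.
Generation 3: 20 live cells
...OOO..OO.
...O..O.OO.
......O...O
...OOO.....
....O...O..
........O.O
........OO.

Cell (2,6) at generation 3: 1 -> alive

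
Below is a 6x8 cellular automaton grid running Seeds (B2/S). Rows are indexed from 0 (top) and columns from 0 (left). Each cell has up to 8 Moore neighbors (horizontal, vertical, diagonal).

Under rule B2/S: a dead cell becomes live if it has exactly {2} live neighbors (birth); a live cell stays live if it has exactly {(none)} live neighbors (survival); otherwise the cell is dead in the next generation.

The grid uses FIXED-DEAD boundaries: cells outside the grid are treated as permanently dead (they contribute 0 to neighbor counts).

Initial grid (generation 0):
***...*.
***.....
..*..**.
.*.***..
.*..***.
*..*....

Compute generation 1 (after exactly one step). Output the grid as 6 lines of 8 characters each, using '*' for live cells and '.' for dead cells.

Simulating step by step:
Generation 0 (given above): 20 live cells
Generation 1: 7 live cells
(generation 1 grid is the final answer)

Answer: ...*....
.......*
........
*......*
........
.**...*.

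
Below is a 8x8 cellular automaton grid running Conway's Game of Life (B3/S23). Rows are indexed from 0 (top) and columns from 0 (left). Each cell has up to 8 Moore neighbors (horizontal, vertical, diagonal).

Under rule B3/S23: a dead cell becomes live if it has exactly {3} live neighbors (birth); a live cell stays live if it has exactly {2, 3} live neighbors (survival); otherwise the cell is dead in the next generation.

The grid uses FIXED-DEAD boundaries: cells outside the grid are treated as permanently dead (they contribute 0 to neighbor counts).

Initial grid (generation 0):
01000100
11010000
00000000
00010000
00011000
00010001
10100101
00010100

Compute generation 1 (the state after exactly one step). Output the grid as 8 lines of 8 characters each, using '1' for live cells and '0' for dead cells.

Answer: 11100000
11100000
00100000
00011000
00111000
00110010
00110000
00001010

Derivation:
Simulating step by step:
Generation 0 (given above): 16 live cells
Generation 1: 19 live cells
(generation 1 grid is the final answer)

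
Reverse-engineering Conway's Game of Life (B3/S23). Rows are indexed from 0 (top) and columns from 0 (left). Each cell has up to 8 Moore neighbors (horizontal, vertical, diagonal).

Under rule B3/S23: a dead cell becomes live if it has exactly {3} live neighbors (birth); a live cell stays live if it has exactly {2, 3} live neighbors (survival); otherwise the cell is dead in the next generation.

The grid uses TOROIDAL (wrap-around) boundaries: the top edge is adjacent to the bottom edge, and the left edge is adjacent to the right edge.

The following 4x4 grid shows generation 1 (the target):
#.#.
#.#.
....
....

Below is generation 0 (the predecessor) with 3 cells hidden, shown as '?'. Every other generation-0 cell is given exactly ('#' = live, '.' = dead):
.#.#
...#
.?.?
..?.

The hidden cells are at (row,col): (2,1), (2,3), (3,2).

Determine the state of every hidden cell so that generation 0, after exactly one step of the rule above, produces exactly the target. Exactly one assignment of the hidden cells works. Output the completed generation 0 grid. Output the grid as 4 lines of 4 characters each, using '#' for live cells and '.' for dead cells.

Hidden generation-0 cells (in order): (2,1), (2,3), (3,2).
A hidden cell only influences target cells in its own 3x3 neighborhood. Try each of the 2^3 = 8 assignments, step the completed generation 0 forward once under B3/S23, and compare with the target:
  (2,1)=. (2,3)=. (3,2)=. -> step reproduces the target at every cell -> ACCEPT
  (2,1)=. (2,3)=. (3,2)=# -> step gives (0,2)='.' but target has '#' -> reject
  (2,1)=. (2,3)=# (3,2)=. -> step gives (1,0)='.' but target has '#' -> reject
  (2,1)=. (2,3)=# (3,2)=# -> step gives (0,2)='.' but target has '#' -> reject
  (2,1)=# (2,3)=. (3,2)=. -> step gives (1,0)='.' but target has '#' -> reject
  (2,1)=# (2,3)=. (3,2)=# -> step gives (0,2)='.' but target has '#' -> reject
  (2,1)=# (2,3)=# (3,2)=. -> step gives (1,0)='.' but target has '#' -> reject
  (2,1)=# (2,3)=# (3,2)=# -> step gives (0,2)='.' but target has '#' -> reject
Unique solution: (2,1)=dead, (2,3)=dead, (3,2)=dead.
Check: live-neighbor counts of every cell in the completed generation 0:
3031
3131
1011
2121
Applying B3/S23 to generation 0 with these counts gives:
#.#.
#.#.
....
....
which matches the target exactly.

Answer: .#.#
...#
....
....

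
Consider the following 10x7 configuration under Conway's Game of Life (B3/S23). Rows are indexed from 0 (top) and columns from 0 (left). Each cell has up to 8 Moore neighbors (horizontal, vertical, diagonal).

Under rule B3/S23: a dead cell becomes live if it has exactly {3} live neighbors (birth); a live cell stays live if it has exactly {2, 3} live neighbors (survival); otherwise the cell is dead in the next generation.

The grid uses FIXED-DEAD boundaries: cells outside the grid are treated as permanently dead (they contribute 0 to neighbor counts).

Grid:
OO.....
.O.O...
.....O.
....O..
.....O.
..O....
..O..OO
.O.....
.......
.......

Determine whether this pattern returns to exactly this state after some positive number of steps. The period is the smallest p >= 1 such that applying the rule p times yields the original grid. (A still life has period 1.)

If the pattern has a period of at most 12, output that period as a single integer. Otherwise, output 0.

Simulating and comparing each generation to the original:
Gen 0 (original, given above): 12 live cells
Gen 1: 13 live cells, differs from original
Gen 2: 13 live cells, differs from original
Gen 3: 7 live cells, differs from original
Gen 4: 3 live cells, differs from original
Gen 5: 0 live cells, differs from original
Gen 6: 0 live cells, differs from original
Gen 7: 0 live cells, differs from original
Gen 8: 0 live cells, differs from original
Gen 9: 0 live cells, differs from original
Gen 10: 0 live cells, differs from original
Gen 11: 0 live cells, differs from original
Gen 12: 0 live cells, differs from original
No period found within 12 steps.

Answer: 0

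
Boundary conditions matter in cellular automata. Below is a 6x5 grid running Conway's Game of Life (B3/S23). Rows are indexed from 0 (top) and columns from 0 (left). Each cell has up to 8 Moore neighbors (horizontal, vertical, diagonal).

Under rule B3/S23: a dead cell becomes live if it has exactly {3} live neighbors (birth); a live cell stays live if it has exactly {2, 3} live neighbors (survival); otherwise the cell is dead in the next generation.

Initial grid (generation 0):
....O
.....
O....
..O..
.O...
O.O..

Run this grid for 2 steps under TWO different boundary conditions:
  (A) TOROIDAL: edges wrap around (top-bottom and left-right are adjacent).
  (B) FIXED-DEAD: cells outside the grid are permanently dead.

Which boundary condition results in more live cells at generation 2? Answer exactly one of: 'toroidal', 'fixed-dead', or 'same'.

Under TOROIDAL boundary, generation 2:
.....
.....
.....
.OO..
..O..
OOO..
Population = 6

Under FIXED-DEAD boundary, generation 2:
.....
.....
.....
.OO..
OOO..
.OO..
Population = 7

Comparison: toroidal=6, fixed-dead=7 -> fixed-dead

Answer: fixed-dead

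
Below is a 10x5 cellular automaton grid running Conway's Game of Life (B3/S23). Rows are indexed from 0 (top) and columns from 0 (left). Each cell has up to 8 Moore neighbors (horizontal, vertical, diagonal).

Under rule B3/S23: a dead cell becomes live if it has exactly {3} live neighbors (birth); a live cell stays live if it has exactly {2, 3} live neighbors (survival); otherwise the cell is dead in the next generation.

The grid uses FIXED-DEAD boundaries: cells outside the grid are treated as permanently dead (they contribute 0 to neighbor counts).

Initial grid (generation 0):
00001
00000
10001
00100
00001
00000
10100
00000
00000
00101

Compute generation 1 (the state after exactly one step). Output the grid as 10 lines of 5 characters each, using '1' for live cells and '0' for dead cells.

Answer: 00000
00000
00000
00010
00000
00000
00000
00000
00000
00000

Derivation:
Simulating step by step:
Generation 0 (given above): 9 live cells
Generation 1: 1 live cells
(generation 1 grid is the final answer)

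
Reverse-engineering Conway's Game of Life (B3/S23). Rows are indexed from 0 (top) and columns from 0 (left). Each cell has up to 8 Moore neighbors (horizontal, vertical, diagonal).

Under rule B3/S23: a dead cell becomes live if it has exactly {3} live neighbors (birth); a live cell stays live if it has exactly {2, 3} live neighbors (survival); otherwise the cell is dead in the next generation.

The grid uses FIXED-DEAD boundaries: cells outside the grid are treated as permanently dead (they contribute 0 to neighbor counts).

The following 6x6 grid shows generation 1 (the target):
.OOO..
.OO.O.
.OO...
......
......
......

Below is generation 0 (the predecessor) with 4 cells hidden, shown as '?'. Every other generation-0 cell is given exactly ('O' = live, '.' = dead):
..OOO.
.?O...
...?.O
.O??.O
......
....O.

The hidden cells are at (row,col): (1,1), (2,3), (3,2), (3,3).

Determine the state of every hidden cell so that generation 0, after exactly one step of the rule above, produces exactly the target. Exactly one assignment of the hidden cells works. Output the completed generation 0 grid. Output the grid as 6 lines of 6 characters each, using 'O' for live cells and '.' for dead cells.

Hidden generation-0 cells (in order): (1,1), (2,3), (3,2), (3,3).
A hidden cell only influences target cells in its own 3x3 neighborhood. Try each of the 2^4 = 16 assignments, step the completed generation 0 forward once under B3/S23, and compare with the target:
  (1,1)=. (2,3)=. (3,2)=. (3,3)=. -> step gives (0,1)='.' but target has 'O' -> reject
  (1,1)=. (2,3)=. (3,2)=. (3,3)=O -> step gives (0,1)='.' but target has 'O' -> reject
  (1,1)=. (2,3)=. (3,2)=O (3,3)=. -> step gives (0,1)='.' but target has 'O' -> reject
  (1,1)=. (2,3)=. (3,2)=O (3,3)=O -> step gives (0,1)='.' but target has 'O' -> reject
  (1,1)=. (2,3)=O (3,2)=. (3,3)=. -> step gives (0,1)='.' but target has 'O' -> reject
  (1,1)=. (2,3)=O (3,2)=. (3,3)=O -> step gives (0,1)='.' but target has 'O' -> reject
  (1,1)=. (2,3)=O (3,2)=O (3,3)=. -> step gives (0,1)='.' but target has 'O' -> reject
  (1,1)=. (2,3)=O (3,2)=O (3,3)=O -> step gives (0,1)='.' but target has 'O' -> reject
  (1,1)=O (2,3)=. (3,2)=. (3,3)=. -> step reproduces the target at every cell -> ACCEPT
  (1,1)=O (2,3)=. (3,2)=. (3,3)=O -> step gives (2,2)='.' but target has 'O' -> reject
  (1,1)=O (2,3)=. (3,2)=O (3,3)=. -> step gives (2,1)='.' but target has 'O' -> reject
  (1,1)=O (2,3)=. (3,2)=O (3,3)=O -> step gives (2,1)='.' but target has 'O' -> reject
  (1,1)=O (2,3)=O (3,2)=. (3,3)=. -> step gives (1,2)='.' but target has 'O' -> reject
  (1,1)=O (2,3)=O (3,2)=. (3,3)=O -> step gives (1,2)='.' but target has 'O' -> reject
  (1,1)=O (2,3)=O (3,2)=O (3,3)=. -> step gives (1,2)='.' but target has 'O' -> reject
  (1,1)=O (2,3)=O (3,2)=O (3,3)=O -> step gives (1,2)='.' but target has 'O' -> reject
Unique solution: (1,1)=live, (2,3)=dead, (3,2)=dead, (3,3)=dead.
Check: live-neighbor counts of every cell in the completed generation 0:
133311
123432
233121
101021
111122
000101
Applying B3/S23 to generation 0 with these counts gives:
.OOO..
.OO.O.
.OO...
......
......
......
which matches the target exactly.

Answer: ..OOO.
.OO...
.....O
.O...O
......
....O.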